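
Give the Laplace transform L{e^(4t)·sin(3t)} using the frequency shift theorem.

Frequency shift: L{e^(at)f(t)} = F(s-a). L{e^(4t)·sin(3t)} = 3/((s-4)² + 9)

Final answer: 3/((s-4)² + 9)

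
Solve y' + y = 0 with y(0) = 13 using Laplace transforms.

L{y'} + L{y} = 0. sY - 13 + Y = 0. Y(s+1) = 13. Y = 13/(s+1)

Final answer: y(t) = 13e^(-t)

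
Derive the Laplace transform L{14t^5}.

L{14t^5} = 14 · L{t^5} = 14 · 120/s^6 = 1680/s^6

Final answer: 1680/s^6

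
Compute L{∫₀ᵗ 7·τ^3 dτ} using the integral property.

L{∫₀ᵗ f(τ)dτ} = F(s)/s with f(t) = 7t^3. F(s) = 42/s^4, so L{∫₀ᵗ 7·τ^3 dτ} = (42/s^4)/s = 42/s^5. (Check: ∫₀ᵗ 7·τ^3 dτ = 7t^4/4.)

Final answer: 42/s^5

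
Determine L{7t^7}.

L{t^n} = n!/s^(n+1). So L{7t^7} = 7·7!/s^8 = 35280/s^8

Final answer: 35280/s^8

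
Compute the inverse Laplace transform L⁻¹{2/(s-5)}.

L⁻¹{1/(s-a)} = e^(at), so L⁻¹{1/(s-5)} = e^(5t), and L⁻¹{2/(s-5)} = 2·e^(5t)

Final answer: 2·e^(5t)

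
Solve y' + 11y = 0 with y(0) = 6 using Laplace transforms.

L{y'} + 11L{y} = 0. sY - 6 + 11Y = 0. Y(s+11) = 6. Y = 6/(s+11)

Final answer: y(t) = 6e^(-11t)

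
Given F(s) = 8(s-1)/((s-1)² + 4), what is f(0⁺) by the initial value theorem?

f(0⁺) = lim_{s→∞} sF(s) = lim_{s→∞} 8s(s-1)/((s-1)² + 4) = 8

Final answer: 8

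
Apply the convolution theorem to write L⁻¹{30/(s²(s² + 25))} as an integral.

30/(s²(s² + 25)) = (1/s²)·(30/(s² + 25)) = L{t}·L{6·sin(5t)}. So f(t) = t*(6·sin(5t)) = ∫₀ᵗ 6τ·sin(5(t-τ)) dτ

Final answer: ∫₀ᵗ 6τ·sin(5(t-τ)) dτ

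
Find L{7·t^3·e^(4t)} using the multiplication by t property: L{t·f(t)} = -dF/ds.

Using L{t^n·e^(at)} = n!/(s-a)^(n+1), L{t^3·e^(4t)} = 6/(s-4)^4, so L{7·t^3·e^(4t)} = 7·6/(s-4)^4 = 42/(s-4)^4

Final answer: 42/(s-4)^4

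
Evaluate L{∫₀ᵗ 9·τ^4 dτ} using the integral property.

L{∫₀ᵗ f(τ)dτ} = F(s)/s with f(t) = 9t^4. F(s) = 216/s^5, so L{∫₀ᵗ 9·τ^4 dτ} = (216/s^5)/s = 216/s^6. (Check: ∫₀ᵗ 9·τ^4 dτ = 9t^5/5.)

Final answer: 216/s^6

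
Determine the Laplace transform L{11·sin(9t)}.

L{sin(ωt)} = ω/(s² + ω²), so L{sin(9t)} = 9/(s² + 81). Then L{11·sin(9t)} = 11·9/(s² + 81) = 99/(s² + 81)

Final answer: 99/(s² + 81)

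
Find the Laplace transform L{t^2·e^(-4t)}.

L{t^n·e^(at)} = n!/(s-a)^(n+1), so L{t^2·e^(-4t)} = 2/(s+4)^3

Final answer: 2/(s+4)^3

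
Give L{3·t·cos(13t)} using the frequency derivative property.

L{cos(13t)} = s/(s² + 169). Derivative: d/ds[s/(s² + 169)] = [(s² + 169) - s·2s]/(s² + 169)² = (169 - s²)/(s² + 169)². So L{t·cos(13t)} = -F'(s) = (s² - 169)/(s² + 169)². Then L{3·t·cos(13t)} = 3·(s² - 169)/(s² + 169)²

Final answer: 3·(s² - 169)/(s² + 169)²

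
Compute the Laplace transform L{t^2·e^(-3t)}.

L{t^n·e^(at)} = n!/(s-a)^(n+1), so L{t^2·e^(-3t)} = 2/(s+3)^3

Final answer: 2/(s+3)^3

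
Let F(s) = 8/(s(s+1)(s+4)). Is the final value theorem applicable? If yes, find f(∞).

Poles of sF(s) = 8/((s+1)(s+4)) are at s = -1 and s = -4, both in the left half-plane. Theorem applies. f(∞) = lim_{s→0} sF(s) = 8/(1·4) = 2

Final answer: 2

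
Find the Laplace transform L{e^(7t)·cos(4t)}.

L{e^(at)·cos(ωt)} = (s-a)/((s-a)² + ω²), so L{e^(7t)·cos(4t)} = (s-7)/((s-7)² + 16)

Final answer: (s-7)/((s-7)² + 16)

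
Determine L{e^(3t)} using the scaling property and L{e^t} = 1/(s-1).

Using L{f(at)} = (1/a)F(s/a) with a=3 and f(t) = e^t: L{e^(3t)} = (1/3) · 1/((s/3)-1) = (1/3) · 3/(s-3) = 1/(s-3)

Final answer: 1/(s-3)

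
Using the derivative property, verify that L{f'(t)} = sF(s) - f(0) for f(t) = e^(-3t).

f'(t) = -3e^(-3t). Direct: L{f'(t)} = -3/(s+3). Property: s·1/(s+3) - 1 = (s - (s+3))/(s+3) = -3/(s+3). ✓

Final answer: -3/(s+3)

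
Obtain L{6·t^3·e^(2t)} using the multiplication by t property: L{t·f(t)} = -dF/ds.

Using L{t^n·e^(at)} = n!/(s-a)^(n+1), L{t^3·e^(2t)} = 6/(s-2)^4, so L{6·t^3·e^(2t)} = 6·6/(s-2)^4 = 36/(s-2)^4

Final answer: 36/(s-2)^4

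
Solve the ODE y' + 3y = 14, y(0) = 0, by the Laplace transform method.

sY + 3Y = 14/s. Y = 14/(s(s+3)). Partial fractions: Y = 14/3/s - 14/3/(s+3)

Final answer: y(t) = 14/3(1 - e^(-3t))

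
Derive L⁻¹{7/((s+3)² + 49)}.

Form: b/((s-a)² + b²) → e^(at)sin(bt). With a=-3, b=7

Final answer: e^(-3t)·sin(7t)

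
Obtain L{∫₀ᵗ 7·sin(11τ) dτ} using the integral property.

L{∫₀ᵗ f(τ)dτ} = F(s)/s with F(s) = 77/(s² + 121), so the result is (77/(s² + 121))/s = 77/(s(s² + 121))

Final answer: 77/(s(s² + 121))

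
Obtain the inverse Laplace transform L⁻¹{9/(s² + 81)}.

L⁻¹{9/(s² + 81)} = sin(9t)

Final answer: sin(9t)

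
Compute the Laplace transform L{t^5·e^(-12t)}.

L{t^n·e^(at)} = n!/(s-a)^(n+1), so L{t^5·e^(-12t)} = 120/(s+12)^6

Final answer: 120/(s+12)^6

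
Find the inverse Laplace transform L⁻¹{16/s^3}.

L⁻¹{n!/s^(n+1)} = t^n with n=2. So L⁻¹{2/s^3} = t^2, and L⁻¹{16/s^3} = (16/2)·t^2 = 8·t^2

Final answer: 8·t^2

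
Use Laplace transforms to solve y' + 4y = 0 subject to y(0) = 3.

L{y'} + 4L{y} = 0. sY - 3 + 4Y = 0. Y(s+4) = 3. Y = 3/(s+4)

Final answer: y(t) = 3e^(-4t)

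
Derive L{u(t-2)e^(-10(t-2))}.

u(t-a)f(t-a) with f(t)=e^(-10t). L{e^(-10t)} = 1/(s+10). By time shift: e^(-2s)/(s+10)

Final answer: e^(-2s)/(s+10)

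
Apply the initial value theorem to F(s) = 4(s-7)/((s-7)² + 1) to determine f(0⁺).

f(0⁺) = lim_{s→∞} sF(s) = lim_{s→∞} 4s(s-7)/((s-7)² + 1) = 4

Final answer: 4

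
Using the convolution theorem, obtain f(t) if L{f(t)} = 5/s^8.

5/s^8 = (5/s)·(1/s^7) = L{5}·L{t^6/720}. By convolution, f(t) = 5*t^6/720 = ∫₀ᵗ 5·τ^6/720 dτ = 5·t^7/5040

Final answer: 5·t^7/5040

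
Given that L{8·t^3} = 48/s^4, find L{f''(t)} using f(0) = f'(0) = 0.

L{f''(t)} = s²F(s) - sf(0) - f'(0) = s²·48/s^4 - 0 - 0 = 48/s^2

Final answer: 48/s^2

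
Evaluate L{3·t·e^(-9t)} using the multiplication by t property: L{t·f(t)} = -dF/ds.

Using L{t^n·e^(at)} = n!/(s-a)^(n+1), L{t·e^(-9t)} = 1/(s+9)^2, so L{3·t·e^(-9t)} = 3·1/(s+9)^2 = 3/(s+9)^2

Final answer: 3/(s+9)^2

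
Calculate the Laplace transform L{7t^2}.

L{7t^2} = 7 · L{t^2} = 7 · 2/s^3 = 14/s^3

Final answer: 14/s^3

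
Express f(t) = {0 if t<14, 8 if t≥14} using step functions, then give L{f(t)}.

f(t) = 8·u(t-14). L{u(t-14)} = e^(-14s)/s, so L{f(t)} = 8·e^(-14s)/s

Final answer: 8·e^(-14s)/s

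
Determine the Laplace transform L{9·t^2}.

L{t^n} = n!/s^(n+1), so L{t^2} = 2/s^3. Then L{9·t^2} = 9·2/s^3 = 18/s^3

Final answer: 18/s^3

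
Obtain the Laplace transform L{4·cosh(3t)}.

L{cosh(ωt)} = s/(s² - ω²), so L{cosh(3t)} = s/(s² - 9). Then L{4·cosh(3t)} = 4·s/(s² - 9) = 4s/(s² - 9)

Final answer: 4s/(s² - 9)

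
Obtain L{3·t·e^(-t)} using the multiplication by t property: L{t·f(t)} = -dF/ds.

Using L{t^n·e^(at)} = n!/(s-a)^(n+1), L{t·e^(-t)} = 1/(s+1)^2, so L{3·t·e^(-t)} = 3·1/(s+1)^2 = 3/(s+1)^2

Final answer: 3/(s+1)^2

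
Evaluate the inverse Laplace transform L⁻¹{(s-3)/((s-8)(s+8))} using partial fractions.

Using partial fractions, f(t) = (5e^(8t) + 11e^(-8t))/16

Final answer: (5e^(8t) + 11e^(-8t))/16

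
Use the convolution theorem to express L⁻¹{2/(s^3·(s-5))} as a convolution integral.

2/(s^3·(s-5)) = (2/s^3)·(1/(s-5)) = L{t^2}·L{e^(5t)}. So f(t) = t^2*e^(5t) = ∫₀ᵗ τ^2·e^(5(t-τ)) dτ

Final answer: ∫₀ᵗ τ^2·e^(5(t-τ)) dτ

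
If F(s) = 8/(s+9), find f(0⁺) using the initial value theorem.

f(0⁺) = lim_{s→∞} s·8/(s+9) = lim_{s→∞} 8s/(s+9) = 8

Final answer: 8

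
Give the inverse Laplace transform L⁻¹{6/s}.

L⁻¹{c/s} = c, so L⁻¹{6/s} = 6

Final answer: 6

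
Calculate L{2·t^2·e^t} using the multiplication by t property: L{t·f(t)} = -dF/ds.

Using L{t^n·e^(at)} = n!/(s-a)^(n+1), L{t^2·e^t} = 2/(s-1)^3, so L{2·t^2·e^t} = 2·2/(s-1)^3 = 4/(s-1)^3

Final answer: 4/(s-1)^3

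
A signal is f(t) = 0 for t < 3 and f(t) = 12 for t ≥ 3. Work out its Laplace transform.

f(t) = 12·u(t-3). L{u(t-3)} = e^(-3s)/s, so L{f(t)} = 12·e^(-3s)/s

Final answer: 12·e^(-3s)/s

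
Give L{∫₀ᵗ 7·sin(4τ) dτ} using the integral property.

L{∫₀ᵗ f(τ)dτ} = F(s)/s with F(s) = 28/(s² + 16), so the result is (28/(s² + 16))/s = 28/(s(s² + 16))

Final answer: 28/(s(s² + 16))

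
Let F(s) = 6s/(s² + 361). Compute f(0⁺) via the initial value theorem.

f(0⁺) = lim_{s→∞} s·6s/(s² + 361) = lim_{s→∞} 6s²/(s² + 361) = 6

Final answer: 6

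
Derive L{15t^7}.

L{t^n} = n!/s^(n+1). So L{15t^7} = 15·7!/s^8 = 75600/s^8

Final answer: 75600/s^8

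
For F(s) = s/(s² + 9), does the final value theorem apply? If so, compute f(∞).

The final value theorem requires all poles of sF(s) in the left half-plane. sF(s) = s²/(s² + 9) has poles at s = ±3i (imaginary axis). Theorem does NOT apply (oscillatory system).

Final answer: Not applicable (oscillatory)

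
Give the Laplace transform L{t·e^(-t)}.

L{t^n·e^(at)} = n!/(s-a)^(n+1), so L{t·e^(-t)} = 1/(s+1)^2

Final answer: 1/(s+1)^2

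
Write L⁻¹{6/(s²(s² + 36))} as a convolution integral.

6/(s²(s² + 36)) = (1/s²)·(6/(s² + 36)) = L{t}·L{sin(6t)}. So f(t) = t*(sin(6t)) = ∫₀ᵗ τ·sin(6(t-τ)) dτ

Final answer: ∫₀ᵗ τ·sin(6(t-τ)) dτ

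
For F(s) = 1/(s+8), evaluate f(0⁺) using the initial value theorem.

f(0⁺) = lim_{s→∞} s·1/(s+8) = lim_{s→∞} s/(s+8) = 1

Final answer: 1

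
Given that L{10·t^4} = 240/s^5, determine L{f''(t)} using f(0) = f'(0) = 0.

L{f''(t)} = s²F(s) - sf(0) - f'(0) = s²·240/s^5 - 0 - 0 = 240/s^3

Final answer: 240/s^3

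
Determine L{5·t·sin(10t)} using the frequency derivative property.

L{sin(10t)} = 10/(s² + 100). By L{t·f(t)} = -F'(s): -d/ds[10/(s² + 100)] = -(10)·(-2s)/(s² + 100)² = 20s/(s² + 100)². Then L{5·t·sin(10t)} = 5·20s/(s² + 100)² = 100s/(s² + 100)²

Final answer: 100s/(s² + 100)²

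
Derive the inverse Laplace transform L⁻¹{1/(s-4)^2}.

L⁻¹{n!/(s-a)^(n+1)} = t^n·e^(at), so L⁻¹{1/(s-4)^2} = t·e^(4t)

Final answer: t·e^(4t)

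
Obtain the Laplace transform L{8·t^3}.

L{t^n} = n!/s^(n+1), so L{t^3} = 6/s^4. Then L{8·t^3} = 8·6/s^4 = 48/s^4

Final answer: 48/s^4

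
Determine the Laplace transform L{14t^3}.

L{14t^3} = 14 · L{t^3} = 14 · 6/s^4 = 84/s^4

Final answer: 84/s^4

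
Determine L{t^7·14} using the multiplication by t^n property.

L{14} = 14/s. d^1/ds^1[1/s] = -1/s². d^2/ds^2[1/s] = 2/s^3. d^3/ds^3[1/s] = -6/s^4. d^4/ds^4[1/s] = 24/s^5. d^5/ds^5[1/s] = -120/s^6. d^6/ds^6[1/s] = 720/s^7. d^7/ds^7[1/s] = -5040/s^8. So L{t^7} = (-1)^{7}·-5040/s^8 = 5040/s^8. Then L{t^7·14} = 14·5040/s^8 = 70560/s^8

Final answer: 70560/s^8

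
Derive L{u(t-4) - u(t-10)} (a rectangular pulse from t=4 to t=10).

L{u(t-a)} = e^(-as)/s. L{u(t-4) - u(t-10)} = (e^(-4s) - e^(-10s))/s

Final answer: (e^(-4s) - e^(-10s))/s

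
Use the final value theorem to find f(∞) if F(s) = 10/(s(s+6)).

f(∞) = lim_{s→0} s·10/(s(s+6)) = lim_{s→0} 10/(s+6) = 10/6 = 5/3

Final answer: 5/3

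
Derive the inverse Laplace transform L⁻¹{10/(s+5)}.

L⁻¹{1/(s-a)} = e^(at), so L⁻¹{1/(s+5)} = e^(-5t), and L⁻¹{10/(s+5)} = 10·e^(-5t)

Final answer: 10·e^(-5t)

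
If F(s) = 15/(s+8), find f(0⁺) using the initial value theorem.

f(0⁺) = lim_{s→∞} s·15/(s+8) = lim_{s→∞} 15s/(s+8) = 15

Final answer: 15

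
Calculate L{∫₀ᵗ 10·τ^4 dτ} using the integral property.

L{∫₀ᵗ f(τ)dτ} = F(s)/s with f(t) = 10t^4. F(s) = 240/s^5, so L{∫₀ᵗ 10·τ^4 dτ} = (240/s^5)/s = 240/s^6. (Check: ∫₀ᵗ 10·τ^4 dτ = 10t^5/5.)

Final answer: 240/s^6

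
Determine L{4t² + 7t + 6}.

L{4t² + 7t + 6} = 4·2/s³ + 7/s² + 6/s = 8/s³ + 7/s² + 6/s

Final answer: 8/s³ + 7/s² + 6/s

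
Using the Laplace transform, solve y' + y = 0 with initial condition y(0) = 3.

L{y'} + L{y} = 0. sY - 3 + Y = 0. Y(s+1) = 3. Y = 3/(s+1)

Final answer: y(t) = 3e^(-t)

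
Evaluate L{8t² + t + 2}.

L{8t² + t + 2} = 8·2/s³ + 1/s² + 2/s = 16/s³ + 1/s² + 2/s

Final answer: 16/s³ + 1/s² + 2/s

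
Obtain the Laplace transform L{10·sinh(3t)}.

L{sinh(ωt)} = ω/(s² - ω²), so L{sinh(3t)} = 3/(s² - 9). Then L{10·sinh(3t)} = 10·3/(s² - 9) = 30/(s² - 9)

Final answer: 30/(s² - 9)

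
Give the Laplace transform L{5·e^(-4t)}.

L{e^(at)} = 1/(s-a), so L{e^(-4t)} = 1/(s+4). Then L{5·e^(-4t)} = 5/(s+4)

Final answer: 5/(s+4)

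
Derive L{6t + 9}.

L{6t + 9} = 6·L{t} + 9·L{1} = 6/s² + 9/s

Final answer: 6/s² + 9/s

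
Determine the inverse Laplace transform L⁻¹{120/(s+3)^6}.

L⁻¹{n!/(s-a)^(n+1)} = t^n·e^(at), so L⁻¹{120/(s+3)^6} = t^5·e^(-3t)

Final answer: t^5·e^(-3t)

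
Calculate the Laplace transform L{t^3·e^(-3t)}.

L{t^n·e^(at)} = n!/(s-a)^(n+1), so L{t^3·e^(-3t)} = 6/(s+3)^4

Final answer: 6/(s+3)^4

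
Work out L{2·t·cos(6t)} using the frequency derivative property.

L{cos(6t)} = s/(s² + 36). Derivative: d/ds[s/(s² + 36)] = [(s² + 36) - s·2s]/(s² + 36)² = (36 - s²)/(s² + 36)². So L{t·cos(6t)} = -F'(s) = (s² - 36)/(s² + 36)². Then L{2·t·cos(6t)} = 2·(s² - 36)/(s² + 36)²

Final answer: 2·(s² - 36)/(s² + 36)²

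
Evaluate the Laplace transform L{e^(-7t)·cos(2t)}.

L{e^(at)·cos(ωt)} = (s-a)/((s-a)² + ω²), so L{e^(-7t)·cos(2t)} = (s+7)/((s+7)² + 4)

Final answer: (s+7)/((s+7)² + 4)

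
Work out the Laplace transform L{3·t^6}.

L{t^n} = n!/s^(n+1), so L{t^6} = 720/s^7. Then L{3·t^6} = 3·720/s^7 = 2160/s^7

Final answer: 2160/s^7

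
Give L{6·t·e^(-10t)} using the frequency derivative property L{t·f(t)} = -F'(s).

L{e^(-10t)} = 1/(s+10). By frequency derivative: L{t·e^(-10t)} = -d/ds[1/(s+10)] = -(-1)/(s+10)² = 1/(s+10)². Then L{6·t·e^(-10t)} = 6·1/(s+10)² = 6/(s+10)²

Final answer: 6/(s+10)²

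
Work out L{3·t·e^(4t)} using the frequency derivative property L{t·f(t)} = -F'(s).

L{e^(4t)} = 1/(s-4). By frequency derivative: L{t·e^(4t)} = -d/ds[1/(s-4)] = -(-1)/(s-4)² = 1/(s-4)². Then L{3·t·e^(4t)} = 3·1/(s-4)² = 3/(s-4)²

Final answer: 3/(s-4)²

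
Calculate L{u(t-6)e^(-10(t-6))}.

u(t-a)f(t-a) with f(t)=e^(-10t). L{e^(-10t)} = 1/(s+10). By time shift: e^(-6s)/(s+10)

Final answer: e^(-6s)/(s+10)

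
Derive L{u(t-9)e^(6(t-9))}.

u(t-a)f(t-a) with f(t)=e^(6t). L{e^(6t)} = 1/(s-6). By time shift: e^(-9s)/(s-6)

Final answer: e^(-9s)/(s-6)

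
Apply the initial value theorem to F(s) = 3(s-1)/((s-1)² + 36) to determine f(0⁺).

f(0⁺) = lim_{s→∞} sF(s) = lim_{s→∞} 3s(s-1)/((s-1)² + 36) = 3

Final answer: 3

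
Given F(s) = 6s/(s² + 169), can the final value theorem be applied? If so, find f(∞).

The final value theorem requires all poles of sF(s) in the left half-plane. sF(s) = 6s²/(s² + 169) has poles at s = ±13i (imaginary axis). Theorem does NOT apply (oscillatory system).

Final answer: Not applicable (oscillatory)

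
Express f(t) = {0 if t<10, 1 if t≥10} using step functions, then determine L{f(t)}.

f(t) = u(t-10). L{u(t-10)} = e^(-10s)/s, so L{f(t)} = e^(-10s)/s

Final answer: e^(-10s)/s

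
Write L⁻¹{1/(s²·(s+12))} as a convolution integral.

1/(s²·(s+12)) = (1/s^2)·(1/(s+12)) = L{t}·L{e^(-12t)}. So f(t) = t*e^(-12t) = ∫₀ᵗ τ·e^(-12(t-τ)) dτ

Final answer: ∫₀ᵗ τ·e^(-12(t-τ)) dτ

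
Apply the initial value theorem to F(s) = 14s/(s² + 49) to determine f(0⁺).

f(0⁺) = lim_{s→∞} s·14s/(s² + 49) = lim_{s→∞} 14s²/(s² + 49) = 14

Final answer: 14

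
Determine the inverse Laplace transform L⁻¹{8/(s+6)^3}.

L⁻¹{n!/(s-a)^(n+1)} = t^n·e^(at) with n=2, a=-6. So L⁻¹{2/(s+6)^3} = t^2·e^(-6t), and L⁻¹{8/(s+6)^3} = (8/2)·t^2·e^(-6t) = 4·t^2·e^(-6t)

Final answer: 4·t^2·e^(-6t)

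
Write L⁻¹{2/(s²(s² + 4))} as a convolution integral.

2/(s²(s² + 4)) = (1/s²)·(2/(s² + 4)) = L{t}·L{sin(2t)}. So f(t) = t*(sin(2t)) = ∫₀ᵗ τ·sin(2(t-τ)) dτ

Final answer: ∫₀ᵗ τ·sin(2(t-τ)) dτ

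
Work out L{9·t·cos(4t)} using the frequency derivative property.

L{cos(4t)} = s/(s² + 16). Derivative: d/ds[s/(s² + 16)] = [(s² + 16) - s·2s]/(s² + 16)² = (16 - s²)/(s² + 16)². So L{t·cos(4t)} = -F'(s) = (s² - 16)/(s² + 16)². Then L{9·t·cos(4t)} = 9·(s² - 16)/(s² + 16)²

Final answer: 9·(s² - 16)/(s² + 16)²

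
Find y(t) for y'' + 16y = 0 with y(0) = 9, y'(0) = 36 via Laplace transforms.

L{y''} + 16L{y} = 0. s²Y - 9s - 36 + 16Y = 0. Y(s² + 16) = 9s + 36. Y = (9s + 36)/(s² + 16). Inverting: y(t) = 9cos(4t) + 9sin(4t)

Final answer: y(t) = 9cos(4t) + 9sin(4t)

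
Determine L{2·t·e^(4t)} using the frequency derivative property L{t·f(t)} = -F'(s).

L{e^(4t)} = 1/(s-4). By frequency derivative: L{t·e^(4t)} = -d/ds[1/(s-4)] = -(-1)/(s-4)² = 1/(s-4)². Then L{2·t·e^(4t)} = 2·1/(s-4)² = 2/(s-4)²

Final answer: 2/(s-4)²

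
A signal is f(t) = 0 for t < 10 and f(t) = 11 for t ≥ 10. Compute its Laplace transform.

f(t) = 11·u(t-10). L{u(t-10)} = e^(-10s)/s, so L{f(t)} = 11·e^(-10s)/s

Final answer: 11·e^(-10s)/s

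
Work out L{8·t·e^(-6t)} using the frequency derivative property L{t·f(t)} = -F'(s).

L{e^(-6t)} = 1/(s+6). By frequency derivative: L{t·e^(-6t)} = -d/ds[1/(s+6)] = -(-1)/(s+6)² = 1/(s+6)². Then L{8·t·e^(-6t)} = 8·1/(s+6)² = 8/(s+6)²

Final answer: 8/(s+6)²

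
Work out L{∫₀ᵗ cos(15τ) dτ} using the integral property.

L{∫₀ᵗ f(τ)dτ} = F(s)/s with F(s) = s/(s² + 225), so the result is (s/(s² + 225))/s = 1/(s² + 225)

Final answer: 1/(s² + 225)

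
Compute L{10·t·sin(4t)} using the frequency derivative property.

L{sin(4t)} = 4/(s² + 16). By L{t·f(t)} = -F'(s): -d/ds[4/(s² + 16)] = -(4)·(-2s)/(s² + 16)² = 8s/(s² + 16)². Then L{10·t·sin(4t)} = 10·8s/(s² + 16)² = 80s/(s² + 16)²

Final answer: 80s/(s² + 16)²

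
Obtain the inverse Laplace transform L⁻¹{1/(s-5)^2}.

L⁻¹{n!/(s-a)^(n+1)} = t^n·e^(at), so L⁻¹{1/(s-5)^2} = t·e^(5t)

Final answer: t·e^(5t)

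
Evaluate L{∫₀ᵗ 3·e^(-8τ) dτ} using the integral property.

L{∫₀ᵗ f(τ)dτ} = F(s)/s with F(s) = 3/(s+8), so L{∫₀ᵗ 3·e^(-8τ) dτ} = 3/(s(s+8))

Final answer: 3/(s(s+8))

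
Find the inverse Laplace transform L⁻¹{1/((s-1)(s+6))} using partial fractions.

Decompose: A/(s-1) + B/(s+6). A = 1/7, B = -1/7. f(t) = (e^t - e^(-6t))/7

Final answer: (e^t - e^(-6t))/7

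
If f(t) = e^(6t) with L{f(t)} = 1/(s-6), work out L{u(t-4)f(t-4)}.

Time shift theorem: L{u(t-a)f(t-a)} = e^(-as)F(s). Here a=4, F(s) = 1/(s-6), so L{u(t-4)f(t-4)} = e^(-4s)·1/(s-6)

Final answer: e^(-4s)·1/(s-6)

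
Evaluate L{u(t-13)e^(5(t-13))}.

u(t-a)f(t-a) with f(t)=e^(5t). L{e^(5t)} = 1/(s-5). By time shift: e^(-13s)/(s-5)

Final answer: e^(-13s)/(s-5)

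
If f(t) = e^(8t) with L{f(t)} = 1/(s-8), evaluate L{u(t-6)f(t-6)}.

Time shift theorem: L{u(t-a)f(t-a)} = e^(-as)F(s). Here a=6, F(s) = 1/(s-8), so L{u(t-6)f(t-6)} = e^(-6s)·1/(s-8)

Final answer: e^(-6s)·1/(s-8)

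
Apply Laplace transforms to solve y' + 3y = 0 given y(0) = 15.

L{y'} + 3L{y} = 0. sY - 15 + 3Y = 0. Y(s+3) = 15. Y = 15/(s+3)

Final answer: y(t) = 15e^(-3t)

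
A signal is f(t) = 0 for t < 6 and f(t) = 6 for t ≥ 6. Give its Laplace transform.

f(t) = 6·u(t-6). L{u(t-6)} = e^(-6s)/s, so L{f(t)} = 6·e^(-6s)/s

Final answer: 6·e^(-6s)/s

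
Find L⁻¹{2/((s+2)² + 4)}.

Form: b/((s-a)² + b²) → e^(at)sin(bt). With a=-2, b=2

Final answer: e^(-2t)·sin(2t)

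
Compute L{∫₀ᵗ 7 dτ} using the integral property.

L{∫₀ᵗ f(τ)dτ} = F(s)/s with f(t) = 7. F(s) = 7/s, so L{∫₀ᵗ 7 dτ} = (7/s)/s = 7/s². (Check: ∫₀ᵗ 7 dτ = 7t.)

Final answer: 7/s²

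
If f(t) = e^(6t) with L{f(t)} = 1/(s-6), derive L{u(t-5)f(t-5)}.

Time shift theorem: L{u(t-a)f(t-a)} = e^(-as)F(s). Here a=5, F(s) = 1/(s-6), so L{u(t-5)f(t-5)} = e^(-5s)·1/(s-6)

Final answer: e^(-5s)·1/(s-6)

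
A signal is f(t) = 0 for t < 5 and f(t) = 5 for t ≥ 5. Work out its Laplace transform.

f(t) = 5·u(t-5). L{u(t-5)} = e^(-5s)/s, so L{f(t)} = 5·e^(-5s)/s

Final answer: 5·e^(-5s)/s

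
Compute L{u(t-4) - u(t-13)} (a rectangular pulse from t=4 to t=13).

L{u(t-a)} = e^(-as)/s. L{u(t-4) - u(t-13)} = (e^(-4s) - e^(-13s))/s

Final answer: (e^(-4s) - e^(-13s))/s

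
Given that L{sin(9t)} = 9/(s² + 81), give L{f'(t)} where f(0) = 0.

L{f'(t)} = s·F(s) - f(0) = s·9/(s² + 81) - 0 = 9s/(s² + 81)

Final answer: 9s/(s² + 81)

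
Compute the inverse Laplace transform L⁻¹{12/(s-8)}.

L⁻¹{1/(s-a)} = e^(at), so L⁻¹{1/(s-8)} = e^(8t), and L⁻¹{12/(s-8)} = 12·e^(8t)

Final answer: 12·e^(8t)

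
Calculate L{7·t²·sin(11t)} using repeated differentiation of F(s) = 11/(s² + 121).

F(s) = 11/(s² + 121). F'(s) = -22s/(s² + 121)². F''(s) = -22(121 - 3s²)/(s² + 121)³ = (66s² - 2662)/(s² + 121)³. So L{t²·sin(11t)} = (-1)² F''(s) = (66s² - 2662)/(s² + 121)³. Then L{7·t²·sin(11t)} = 7·(66s² - 2662)/(s² + 121)³ = (462s² - 18634)/(s² + 121)³

Final answer: (462s² - 18634)/(s² + 121)³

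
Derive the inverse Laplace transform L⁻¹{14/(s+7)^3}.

L⁻¹{n!/(s-a)^(n+1)} = t^n·e^(at) with n=2, a=-7. So L⁻¹{2/(s+7)^3} = t^2·e^(-7t), and L⁻¹{14/(s+7)^3} = (14/2)·t^2·e^(-7t) = 7·t^2·e^(-7t)

Final answer: 7·t^2·e^(-7t)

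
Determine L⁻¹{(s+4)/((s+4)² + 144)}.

Using frequency shift: L⁻¹{(s-a)/((s-a)² + b²)} = e^(at)cos(bt). Here a=-4, b=12

Final answer: e^(-4t)·cos(12t)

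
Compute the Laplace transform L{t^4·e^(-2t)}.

L{t^n·e^(at)} = n!/(s-a)^(n+1), so L{t^4·e^(-2t)} = 24/(s+2)^5

Final answer: 24/(s+2)^5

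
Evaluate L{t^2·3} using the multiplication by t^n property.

L{3} = 3/s. d^1/ds^1[1/s] = -1/s². d^2/ds^2[1/s] = 2/s^3. So L{t^2} = (-1)^{2}·2/s^3 = 2/s^3. Then L{t^2·3} = 3·2/s^3 = 6/s^3

Final answer: 6/s^3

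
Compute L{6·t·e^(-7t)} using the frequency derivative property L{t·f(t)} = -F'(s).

L{e^(-7t)} = 1/(s+7). By frequency derivative: L{t·e^(-7t)} = -d/ds[1/(s+7)] = -(-1)/(s+7)² = 1/(s+7)². Then L{6·t·e^(-7t)} = 6·1/(s+7)² = 6/(s+7)²

Final answer: 6/(s+7)²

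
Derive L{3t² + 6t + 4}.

L{3t² + 6t + 4} = 3·2/s³ + 6/s² + 4/s = 6/s³ + 6/s² + 4/s

Final answer: 6/s³ + 6/s² + 4/s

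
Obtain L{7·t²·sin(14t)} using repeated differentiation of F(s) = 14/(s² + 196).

F(s) = 14/(s² + 196). F'(s) = -28s/(s² + 196)². F''(s) = -28(196 - 3s²)/(s² + 196)³ = (84s² - 5488)/(s² + 196)³. So L{t²·sin(14t)} = (-1)² F''(s) = (84s² - 5488)/(s² + 196)³. Then L{7·t²·sin(14t)} = 7·(84s² - 5488)/(s² + 196)³ = (588s² - 38416)/(s² + 196)³

Final answer: (588s² - 38416)/(s² + 196)³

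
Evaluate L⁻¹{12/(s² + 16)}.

This is the form c·a/(s² + a²) with a = 4, c = 3. L⁻¹ = 3·sin(4t)

Final answer: 3·sin(4t)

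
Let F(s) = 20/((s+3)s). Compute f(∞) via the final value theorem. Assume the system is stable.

f(∞) = lim_{s→0} sF(s) = lim_{s→0} 20/(s+3) = 20/3

Final answer: 20/3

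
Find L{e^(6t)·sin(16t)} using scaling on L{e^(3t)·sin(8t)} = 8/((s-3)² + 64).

Scaling with a=2: L{e^(6t)·sin(16t)} = (1/2) · 8/((s/2-3)² + 64). Simplifying: 16/((s-6)² + 256)

Final answer: 16/((s-6)² + 256)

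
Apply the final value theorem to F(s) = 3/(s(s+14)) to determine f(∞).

f(∞) = lim_{s→0} s·3/(s(s+14)) = lim_{s→0} 3/(s+14) = 3/14 = 3/14

Final answer: 3/14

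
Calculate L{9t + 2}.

L{9t + 2} = 9·L{t} + 2·L{1} = 9/s² + 2/s

Final answer: 9/s² + 2/s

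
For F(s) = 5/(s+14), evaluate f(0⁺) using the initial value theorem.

f(0⁺) = lim_{s→∞} s·5/(s+14) = lim_{s→∞} 5s/(s+14) = 5

Final answer: 5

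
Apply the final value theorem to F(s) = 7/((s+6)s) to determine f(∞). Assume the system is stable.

f(∞) = lim_{s→0} sF(s) = lim_{s→0} 7/(s+6) = 7/6

Final answer: 7/6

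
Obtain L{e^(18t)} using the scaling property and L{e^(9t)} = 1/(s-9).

Using L{f(at)} = (1/a)F(s/a) with a=2 and f(t) = e^(9t): L{e^(18t)} = (1/2) · 1/((s/2)-9) = (1/2) · 2/(s-18) = 1/(s-18)

Final answer: 1/(s-18)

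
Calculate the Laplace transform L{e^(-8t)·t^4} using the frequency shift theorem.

L{e^(at)·t^n} = n!/(s-a)^(n+1), so L{e^(-8t)·t^4} = 24/(s+8)^5

Final answer: 24/(s+8)^5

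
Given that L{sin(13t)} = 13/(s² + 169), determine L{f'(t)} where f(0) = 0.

L{f'(t)} = s·F(s) - f(0) = s·13/(s² + 169) - 0 = 13s/(s² + 169)

Final answer: 13s/(s² + 169)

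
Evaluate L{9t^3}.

L{t^n} = n!/s^(n+1). So L{9t^3} = 9·3!/s^4 = 54/s^4

Final answer: 54/s^4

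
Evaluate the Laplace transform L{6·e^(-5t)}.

L{e^(at)} = 1/(s-a), so L{e^(-5t)} = 1/(s+5). Then L{6·e^(-5t)} = 6/(s+5)

Final answer: 6/(s+5)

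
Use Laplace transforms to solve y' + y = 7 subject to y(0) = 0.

sY + Y = 7/s. Y = 7/(s(s+1)). Partial fractions: Y = 7/s - 7/(s+1)

Final answer: y(t) = 7(1 - e^(-t))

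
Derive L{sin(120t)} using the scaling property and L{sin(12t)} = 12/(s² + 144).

Using L{f(at)} = (1/a)F(s/a) with a=10: L{sin(120t)} = (1/10) · 12/((s/10)² + 144) = (1/10) · 12·100/(s² + 14400) = 120/(s² + 14400)

Final answer: 120/(s² + 14400)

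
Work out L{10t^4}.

L{t^n} = n!/s^(n+1). So L{10t^4} = 10·4!/s^5 = 240/s^5

Final answer: 240/s^5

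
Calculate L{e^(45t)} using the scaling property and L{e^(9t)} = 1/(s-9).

Using L{f(at)} = (1/a)F(s/a) with a=5 and f(t) = e^(9t): L{e^(45t)} = (1/5) · 1/((s/5)-9) = (1/5) · 5/(s-45) = 1/(s-45)

Final answer: 1/(s-45)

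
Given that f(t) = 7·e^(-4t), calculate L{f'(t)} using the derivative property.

f(0) = 7, F(s) = 7/(s+4). L{f'(t)} = s·F(s) - f(0) = 7s/(s+4) - 7 = (7s - 7(s+4))/(s+4) = -28/(s+4)

Final answer: -28/(s+4)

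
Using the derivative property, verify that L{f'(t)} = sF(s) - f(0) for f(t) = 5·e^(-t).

f'(t) = -5e^(-t). Direct: L{f'(t)} = -5/(s+1). Property: s·5/(s+1) - 5 = (5s - 5(s+1))/(s+1) = -5/(s+1). ✓

Final answer: -5/(s+1)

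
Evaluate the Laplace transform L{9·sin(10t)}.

L{sin(ωt)} = ω/(s² + ω²), so L{sin(10t)} = 10/(s² + 100). Then L{9·sin(10t)} = 9·10/(s² + 100) = 90/(s² + 100)

Final answer: 90/(s² + 100)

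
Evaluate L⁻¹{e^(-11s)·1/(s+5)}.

L⁻¹{1/(s+5)} = e^(-5t). By the time shift theorem, L⁻¹{e^(-as)F(s)} = u(t-a)f(t-a) with a=11, so L⁻¹{e^(-11s)·1/(s+5)} = u(t-11)·e^(-5(t-11))

Final answer: u(t-11)·e^(-5(t-11))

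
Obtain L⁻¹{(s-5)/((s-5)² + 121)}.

Using frequency shift: L⁻¹{(s-a)/((s-a)² + b²)} = e^(at)cos(bt). Here a=5, b=11

Final answer: e^(5t)·cos(11t)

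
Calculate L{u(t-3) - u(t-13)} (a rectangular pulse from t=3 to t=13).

L{u(t-a)} = e^(-as)/s. L{u(t-3) - u(t-13)} = (e^(-3s) - e^(-13s))/s

Final answer: (e^(-3s) - e^(-13s))/s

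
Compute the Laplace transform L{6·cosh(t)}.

L{cosh(ωt)} = s/(s² - ω²), so L{cosh(t)} = s/(s² - 1). Then L{6·cosh(t)} = 6·s/(s² - 1) = 6s/(s² - 1)

Final answer: 6s/(s² - 1)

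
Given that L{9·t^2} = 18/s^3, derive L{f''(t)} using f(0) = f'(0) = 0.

L{f''(t)} = s²F(s) - sf(0) - f'(0) = s²·18/s^3 - 0 - 0 = 18/s

Final answer: 18/s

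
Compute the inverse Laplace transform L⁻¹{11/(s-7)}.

L⁻¹{1/(s-a)} = e^(at), so L⁻¹{1/(s-7)} = e^(7t), and L⁻¹{11/(s-7)} = 11·e^(7t)

Final answer: 11·e^(7t)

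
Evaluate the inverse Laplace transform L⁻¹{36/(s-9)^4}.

L⁻¹{n!/(s-a)^(n+1)} = t^n·e^(at) with n=3, a=9. So L⁻¹{6/(s-9)^4} = t^3·e^(9t), and L⁻¹{36/(s-9)^4} = (36/6)·t^3·e^(9t) = 6·t^3·e^(9t)

Final answer: 6·t^3·e^(9t)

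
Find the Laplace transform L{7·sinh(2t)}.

L{sinh(ωt)} = ω/(s² - ω²), so L{sinh(2t)} = 2/(s² - 4). Then L{7·sinh(2t)} = 7·2/(s² - 4) = 14/(s² - 4)

Final answer: 14/(s² - 4)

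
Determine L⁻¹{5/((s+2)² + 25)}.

Form: b/((s-a)² + b²) → e^(at)sin(bt). With a=-2, b=5

Final answer: e^(-2t)·sin(5t)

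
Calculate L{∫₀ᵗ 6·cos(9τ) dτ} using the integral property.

L{∫₀ᵗ f(τ)dτ} = F(s)/s with F(s) = 6s/(s² + 81), so the result is (6s/(s² + 81))/s = 6/(s² + 81)

Final answer: 6/(s² + 81)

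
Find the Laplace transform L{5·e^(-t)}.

L{e^(at)} = 1/(s-a), so L{e^(-t)} = 1/(s+1). Then L{5·e^(-t)} = 5/(s+1)

Final answer: 5/(s+1)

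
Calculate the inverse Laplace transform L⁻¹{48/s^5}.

L⁻¹{n!/s^(n+1)} = t^n with n=4. So L⁻¹{24/s^5} = t^4, and L⁻¹{48/s^5} = (48/24)·t^4 = 2·t^4

Final answer: 2·t^4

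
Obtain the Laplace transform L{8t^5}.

L{8t^5} = 8 · L{t^5} = 8 · 120/s^6 = 960/s^6

Final answer: 960/s^6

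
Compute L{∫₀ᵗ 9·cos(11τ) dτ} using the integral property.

L{∫₀ᵗ f(τ)dτ} = F(s)/s with F(s) = 9s/(s² + 121), so the result is (9s/(s² + 121))/s = 9/(s² + 121)

Final answer: 9/(s² + 121)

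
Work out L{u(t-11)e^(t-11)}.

u(t-a)f(t-a) with f(t)=e^t. L{e^t} = 1/(s-1). By time shift: e^(-11s)/(s-1)

Final answer: e^(-11s)/(s-1)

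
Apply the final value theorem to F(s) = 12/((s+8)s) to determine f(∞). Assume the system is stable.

f(∞) = lim_{s→0} sF(s) = lim_{s→0} 12/(s+8) = 3/2

Final answer: 3/2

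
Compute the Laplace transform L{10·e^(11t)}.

L{e^(at)} = 1/(s-a), so L{e^(11t)} = 1/(s-11). Then L{10·e^(11t)} = 10/(s-11)

Final answer: 10/(s-11)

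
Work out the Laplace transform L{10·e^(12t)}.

L{e^(at)} = 1/(s-a), so L{e^(12t)} = 1/(s-12). Then L{10·e^(12t)} = 10/(s-12)

Final answer: 10/(s-12)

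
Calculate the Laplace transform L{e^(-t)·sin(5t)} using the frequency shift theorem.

Frequency shift: L{e^(at)f(t)} = F(s-a). L{e^(-t)·sin(5t)} = 5/((s+1)² + 25)

Final answer: 5/((s+1)² + 25)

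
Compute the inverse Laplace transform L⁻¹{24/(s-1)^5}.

L⁻¹{n!/(s-a)^(n+1)} = t^n·e^(at), so L⁻¹{24/(s-1)^5} = t^4·e^t

Final answer: t^4·e^t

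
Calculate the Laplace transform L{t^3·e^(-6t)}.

L{t^n·e^(at)} = n!/(s-a)^(n+1), so L{t^3·e^(-6t)} = 6/(s+6)^4

Final answer: 6/(s+6)^4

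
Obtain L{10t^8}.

L{t^n} = n!/s^(n+1). So L{10t^8} = 10·8!/s^9 = 403200/s^9

Final answer: 403200/s^9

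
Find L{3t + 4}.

L{3t + 4} = 3·L{t} + 4·L{1} = 3/s² + 4/s

Final answer: 3/s² + 4/s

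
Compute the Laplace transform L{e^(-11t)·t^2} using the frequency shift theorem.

L{e^(at)·t^n} = n!/(s-a)^(n+1), so L{e^(-11t)·t^2} = 2/(s+11)^3

Final answer: 2/(s+11)^3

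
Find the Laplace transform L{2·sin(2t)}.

L{sin(ωt)} = ω/(s² + ω²), so L{sin(2t)} = 2/(s² + 4). Then L{2·sin(2t)} = 2·2/(s² + 4) = 4/(s² + 4)

Final answer: 4/(s² + 4)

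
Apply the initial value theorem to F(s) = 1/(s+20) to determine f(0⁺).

f(0⁺) = lim_{s→∞} s·1/(s+20) = lim_{s→∞} s/(s+20) = 1

Final answer: 1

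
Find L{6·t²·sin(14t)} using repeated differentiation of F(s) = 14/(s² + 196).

F(s) = 14/(s² + 196). F'(s) = -28s/(s² + 196)². F''(s) = -28(196 - 3s²)/(s² + 196)³ = (84s² - 5488)/(s² + 196)³. So L{t²·sin(14t)} = (-1)² F''(s) = (84s² - 5488)/(s² + 196)³. Then L{6·t²·sin(14t)} = 6·(84s² - 5488)/(s² + 196)³ = (504s² - 32928)/(s² + 196)³

Final answer: (504s² - 32928)/(s² + 196)³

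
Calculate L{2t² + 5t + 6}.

L{2t² + 5t + 6} = 2·2/s³ + 5/s² + 6/s = 4/s³ + 5/s² + 6/s

Final answer: 4/s³ + 5/s² + 6/s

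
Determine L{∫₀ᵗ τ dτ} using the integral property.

L{∫₀ᵗ f(τ)dτ} = F(s)/s with f(t) = t. F(s) = 1/s^2, so L{∫₀ᵗ τ dτ} = (1/s^2)/s = 1/s^3. (Check: ∫₀ᵗ τ dτ = t^2/2.)

Final answer: 1/s^3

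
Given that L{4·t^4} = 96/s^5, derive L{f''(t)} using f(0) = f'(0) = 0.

L{f''(t)} = s²F(s) - sf(0) - f'(0) = s²·96/s^5 - 0 - 0 = 96/s^3

Final answer: 96/s^3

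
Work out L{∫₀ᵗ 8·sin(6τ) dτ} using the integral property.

L{∫₀ᵗ f(τ)dτ} = F(s)/s with F(s) = 48/(s² + 36), so the result is (48/(s² + 36))/s = 48/(s(s² + 36))

Final answer: 48/(s(s² + 36))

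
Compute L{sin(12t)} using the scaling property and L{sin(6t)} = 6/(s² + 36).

Using L{f(at)} = (1/a)F(s/a) with a=2: L{sin(12t)} = (1/2) · 6/((s/2)² + 36) = (1/2) · 6·4/(s² + 144) = 12/(s² + 144)

Final answer: 12/(s² + 144)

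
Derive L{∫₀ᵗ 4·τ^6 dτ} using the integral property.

L{∫₀ᵗ f(τ)dτ} = F(s)/s with f(t) = 4t^6. F(s) = 2880/s^7, so L{∫₀ᵗ 4·τ^6 dτ} = (2880/s^7)/s = 2880/s^8. (Check: ∫₀ᵗ 4·τ^6 dτ = 4t^7/7.)

Final answer: 2880/s^8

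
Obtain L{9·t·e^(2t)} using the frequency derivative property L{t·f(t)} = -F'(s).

L{e^(2t)} = 1/(s-2). By frequency derivative: L{t·e^(2t)} = -d/ds[1/(s-2)] = -(-1)/(s-2)² = 1/(s-2)². Then L{9·t·e^(2t)} = 9·1/(s-2)² = 9/(s-2)²

Final answer: 9/(s-2)²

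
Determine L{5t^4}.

L{t^n} = n!/s^(n+1). So L{5t^4} = 5·4!/s^5 = 120/s^5

Final answer: 120/s^5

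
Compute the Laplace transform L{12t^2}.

L{12t^2} = 12 · L{t^2} = 12 · 2/s^3 = 24/s^3

Final answer: 24/s^3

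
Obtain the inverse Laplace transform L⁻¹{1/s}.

L⁻¹{c/s} = c, so L⁻¹{1/s} = 1

Final answer: 1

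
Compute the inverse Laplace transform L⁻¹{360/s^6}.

L⁻¹{n!/s^(n+1)} = t^n with n=5. So L⁻¹{120/s^6} = t^5, and L⁻¹{360/s^6} = (360/120)·t^5 = 3·t^5

Final answer: 3·t^5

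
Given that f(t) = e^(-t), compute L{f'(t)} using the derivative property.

f(0) = 1, F(s) = 1/(s+1). L{f'(t)} = s·F(s) - f(0) = s/(s+1) - 1 = (s - (s+1))/(s+1) = -1/(s+1)

Final answer: -1/(s+1)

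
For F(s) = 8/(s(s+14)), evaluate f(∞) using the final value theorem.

f(∞) = lim_{s→0} s·8/(s(s+14)) = lim_{s→0} 8/(s+14) = 8/14 = 4/7

Final answer: 4/7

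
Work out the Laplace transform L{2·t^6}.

L{t^n} = n!/s^(n+1), so L{t^6} = 720/s^7. Then L{2·t^6} = 2·720/s^7 = 1440/s^7

Final answer: 1440/s^7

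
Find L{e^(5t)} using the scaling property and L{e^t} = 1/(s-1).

Using L{f(at)} = (1/a)F(s/a) with a=5 and f(t) = e^t: L{e^(5t)} = (1/5) · 1/((s/5)-1) = (1/5) · 5/(s-5) = 1/(s-5)

Final answer: 1/(s-5)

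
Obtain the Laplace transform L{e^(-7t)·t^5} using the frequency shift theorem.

L{e^(at)·t^n} = n!/(s-a)^(n+1), so L{e^(-7t)·t^5} = 120/(s+7)^6

Final answer: 120/(s+7)^6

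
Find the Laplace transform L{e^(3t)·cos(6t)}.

L{e^(at)·cos(ωt)} = (s-a)/((s-a)² + ω²), so L{e^(3t)·cos(6t)} = (s-3)/((s-3)² + 36)

Final answer: (s-3)/((s-3)² + 36)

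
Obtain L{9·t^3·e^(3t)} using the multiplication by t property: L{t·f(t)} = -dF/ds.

Using L{t^n·e^(at)} = n!/(s-a)^(n+1), L{t^3·e^(3t)} = 6/(s-3)^4, so L{9·t^3·e^(3t)} = 9·6/(s-3)^4 = 54/(s-3)^4

Final answer: 54/(s-3)^4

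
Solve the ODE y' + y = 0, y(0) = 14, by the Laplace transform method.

L{y'} + L{y} = 0. sY - 14 + Y = 0. Y(s+1) = 14. Y = 14/(s+1)

Final answer: y(t) = 14e^(-t)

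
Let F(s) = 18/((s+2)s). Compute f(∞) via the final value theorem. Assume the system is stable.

f(∞) = lim_{s→0} sF(s) = lim_{s→0} 18/(s+2) = 9

Final answer: 9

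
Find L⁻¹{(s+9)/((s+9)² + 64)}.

Using frequency shift: L⁻¹{(s-a)/((s-a)² + b²)} = e^(at)cos(bt). Here a=-9, b=8

Final answer: e^(-9t)·cos(8t)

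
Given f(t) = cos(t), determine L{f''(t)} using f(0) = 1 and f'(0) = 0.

F(s) = s/(s² + 1). L{f''(t)} = s²F(s) - sf(0) - f'(0) = s³/(s² + 1) - s = (s³ - s(s² + 1))/(s² + 1) = -1s/(s² + 1)

Final answer: -1s/(s² + 1)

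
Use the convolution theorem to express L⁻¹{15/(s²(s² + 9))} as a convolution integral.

15/(s²(s² + 9)) = (1/s²)·(15/(s² + 9)) = L{t}·L{5·sin(3t)}. So f(t) = t*(5·sin(3t)) = ∫₀ᵗ 5τ·sin(3(t-τ)) dτ

Final answer: ∫₀ᵗ 5τ·sin(3(t-τ)) dτ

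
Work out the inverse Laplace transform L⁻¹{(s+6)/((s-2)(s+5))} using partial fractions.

Using partial fractions, f(t) = (8e^(2t) - e^(-5t))/7

Final answer: (8e^(2t) - e^(-5t))/7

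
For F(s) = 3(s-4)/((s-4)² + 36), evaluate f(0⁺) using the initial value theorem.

f(0⁺) = lim_{s→∞} sF(s) = lim_{s→∞} 3s(s-4)/((s-4)² + 36) = 3

Final answer: 3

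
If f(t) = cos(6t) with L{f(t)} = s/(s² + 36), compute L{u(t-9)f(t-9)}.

Time shift theorem: L{u(t-a)f(t-a)} = e^(-as)F(s). Here a=9, F(s) = s/(s² + 36), so L{u(t-9)f(t-9)} = e^(-9s)·s/(s² + 36)

Final answer: e^(-9s)·s/(s² + 36)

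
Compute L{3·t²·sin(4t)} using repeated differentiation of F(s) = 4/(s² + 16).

F(s) = 4/(s² + 16). F'(s) = -8s/(s² + 16)². F''(s) = -8(16 - 3s²)/(s² + 16)³ = (24s² - 128)/(s² + 16)³. So L{t²·sin(4t)} = (-1)² F''(s) = (24s² - 128)/(s² + 16)³. Then L{3·t²·sin(4t)} = 3·(24s² - 128)/(s² + 16)³ = (72s² - 384)/(s² + 16)³

Final answer: (72s² - 384)/(s² + 16)³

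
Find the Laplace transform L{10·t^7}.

L{t^n} = n!/s^(n+1), so L{t^7} = 5040/s^8. Then L{10·t^7} = 10·5040/s^8 = 50400/s^8

Final answer: 50400/s^8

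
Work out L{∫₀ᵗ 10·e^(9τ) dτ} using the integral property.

L{∫₀ᵗ f(τ)dτ} = F(s)/s with F(s) = 10/(s-9), so L{∫₀ᵗ 10·e^(9τ) dτ} = 10/(s(s-9))

Final answer: 10/(s(s-9))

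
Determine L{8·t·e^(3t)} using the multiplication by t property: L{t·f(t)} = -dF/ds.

Using L{t^n·e^(at)} = n!/(s-a)^(n+1), L{t·e^(3t)} = 1/(s-3)^2, so L{8·t·e^(3t)} = 8·1/(s-3)^2 = 8/(s-3)^2

Final answer: 8/(s-3)^2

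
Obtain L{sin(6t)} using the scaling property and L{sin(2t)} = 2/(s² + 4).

Using L{f(at)} = (1/a)F(s/a) with a=3: L{sin(6t)} = (1/3) · 2/((s/3)² + 4) = (1/3) · 2·9/(s² + 36) = 6/(s² + 36)

Final answer: 6/(s² + 36)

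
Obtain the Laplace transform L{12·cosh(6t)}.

L{cosh(ωt)} = s/(s² - ω²), so L{cosh(6t)} = s/(s² - 36). Then L{12·cosh(6t)} = 12·s/(s² - 36) = 12s/(s² - 36)

Final answer: 12s/(s² - 36)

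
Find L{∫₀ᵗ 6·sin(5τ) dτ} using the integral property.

L{∫₀ᵗ f(τ)dτ} = F(s)/s with F(s) = 30/(s² + 25), so the result is (30/(s² + 25))/s = 30/(s(s² + 25))

Final answer: 30/(s(s² + 25))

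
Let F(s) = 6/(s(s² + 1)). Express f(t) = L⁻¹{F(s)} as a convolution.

6/(s(s² + 1)) = (1/s)·(6/(s² + 1)) = L{1}·L{6·sin(t)}. So f(t) = 1*(6·sin(t)) = ∫₀ᵗ 6·sin(τ) dτ

Final answer: ∫₀ᵗ 6·sin(τ) dτ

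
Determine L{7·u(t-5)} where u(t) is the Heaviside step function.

L{u(t-a)} = e^(-as)/s. Here a=5, so L{u(t-5)} = e^(-5s)/s, and L{7·u(t-5)} = 7·e^(-5s)/s

Final answer: 7·e^(-5s)/s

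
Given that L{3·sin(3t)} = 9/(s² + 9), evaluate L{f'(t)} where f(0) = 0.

L{f'(t)} = s·F(s) - f(0) = s·9/(s² + 9) - 0 = 9s/(s² + 9)

Final answer: 9s/(s² + 9)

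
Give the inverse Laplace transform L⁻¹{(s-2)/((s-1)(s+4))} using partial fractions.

Using partial fractions, f(t) = (-e^t + 6e^(-4t))/5

Final answer: (-e^t + 6e^(-4t))/5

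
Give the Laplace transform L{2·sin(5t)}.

L{sin(ωt)} = ω/(s² + ω²), so L{sin(5t)} = 5/(s² + 25). Then L{2·sin(5t)} = 2·5/(s² + 25) = 10/(s² + 25)

Final answer: 10/(s² + 25)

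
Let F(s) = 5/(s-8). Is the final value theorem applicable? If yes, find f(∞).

sF(s) = 5s/(s-8) has a pole at s = 8 in the right half-plane. Theorem does NOT apply (unstable system; f(t) = 5·e^(8t) grows without bound).

Final answer: Not applicable (unstable)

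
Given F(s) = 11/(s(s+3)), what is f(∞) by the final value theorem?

f(∞) = lim_{s→0} s·11/(s(s+3)) = lim_{s→0} 11/(s+3) = 11/3 = 11/3

Final answer: 11/3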